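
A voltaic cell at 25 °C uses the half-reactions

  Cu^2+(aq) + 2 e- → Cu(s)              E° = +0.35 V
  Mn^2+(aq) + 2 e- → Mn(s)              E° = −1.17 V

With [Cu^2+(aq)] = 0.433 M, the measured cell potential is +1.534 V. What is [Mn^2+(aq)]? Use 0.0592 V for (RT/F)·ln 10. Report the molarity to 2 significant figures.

The Cu²⁺/Cu couple has the larger reduction potential, so it is the cathode: E°cell = +0.35 − (−1.17) = +1.52 V and n = 2.
Since E = E° − (0.0592/n)·log Q, log Q = n(E° − E)/0.0592 = −0.473.
For Cu^2+(aq) + Mn(s) → Cu(s) + Mn^2+(aq), the reaction quotient is Q = [Mn^2+(aq)] / [Cu^2+(aq)].
Isolating [Mn^2+(aq)] in Q = 10^{−0.473} yields log [Mn^2+(aq)] = −0.837, i.e. 0.15 M.

0.15 M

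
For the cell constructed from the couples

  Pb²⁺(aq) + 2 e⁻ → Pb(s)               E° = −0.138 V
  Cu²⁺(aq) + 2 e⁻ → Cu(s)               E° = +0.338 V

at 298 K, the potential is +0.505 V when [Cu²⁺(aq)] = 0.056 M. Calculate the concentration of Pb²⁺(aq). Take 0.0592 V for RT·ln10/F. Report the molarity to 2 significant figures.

0.0059 M

Cu²⁺/Cu is the cathode (higher E°); E°cell = +0.338 − (−0.138) = +0.476 V with n = 2.
From the Nernst equation, log Q = n(E° − E)/0.0592 = 2·(+0.476 − (+0.505))/0.0592 = −0.980.
For Cu²⁺(aq) + Pb(s) → Cu(s) + Pb²⁺(aq), the reaction quotient is Q = [Pb²⁺(aq)] / [Cu²⁺(aq)].
Substituting the known concentrations and solving, log [Pb²⁺(aq)] = −2.232 and [Pb²⁺(aq)] = 0.0059 M.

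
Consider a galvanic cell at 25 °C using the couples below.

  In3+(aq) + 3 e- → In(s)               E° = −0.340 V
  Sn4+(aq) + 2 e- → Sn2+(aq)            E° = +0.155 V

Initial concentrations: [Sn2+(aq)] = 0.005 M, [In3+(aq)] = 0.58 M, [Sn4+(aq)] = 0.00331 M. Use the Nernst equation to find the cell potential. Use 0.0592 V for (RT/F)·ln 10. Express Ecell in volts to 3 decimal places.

Since E°(Sn⁴⁺/Sn²⁺) > E°(In³⁺/In), Sn⁴⁺/Sn²⁺ serves as the cathode.
E°cell = +0.155 − (−0.340) = +0.495 V, with n = 6 electrons transferred.
Balancing gives 3 Sn4+(aq) + 2 In(s) → 3 Sn2+(aq) + 2 In3+(aq); hence Q = ([Sn2+(aq)]^3·[In3+(aq)]^2) / [Sn4+(aq)]^3 = 1.16 (log Q = 0.064).
E = E° − (0.0592/n)·log Q = +0.495 − (0.0592/6)(0.064) = +0.494 V.

+0.494 V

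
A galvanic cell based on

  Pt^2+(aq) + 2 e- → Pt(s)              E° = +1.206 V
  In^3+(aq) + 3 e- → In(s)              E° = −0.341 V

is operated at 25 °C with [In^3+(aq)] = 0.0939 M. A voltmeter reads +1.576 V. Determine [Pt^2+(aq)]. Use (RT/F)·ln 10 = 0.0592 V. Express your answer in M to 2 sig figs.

2.0 M

The Pt²⁺/Pt couple has the larger reduction potential, so it is the cathode: E°cell = +1.206 − (−0.341) = +1.547 V and n = 6.
Rearranging E = E° − (0.0592/n)·log Q gives log Q = 6(+1.547 − (+1.576))/0.0592 = −2.939.
The balanced reaction is 3 Pt^2+(aq) + 2 In(s) → 3 Pt(s) + 2 In^3+(aq), so Q = [In^3+(aq)]^2 / [Pt^2+(aq)]^3.
Solving for the unknown gives log [Pt^2+(aq)] = 0.295, so [Pt^2+(aq)] ≈ 2.0 M.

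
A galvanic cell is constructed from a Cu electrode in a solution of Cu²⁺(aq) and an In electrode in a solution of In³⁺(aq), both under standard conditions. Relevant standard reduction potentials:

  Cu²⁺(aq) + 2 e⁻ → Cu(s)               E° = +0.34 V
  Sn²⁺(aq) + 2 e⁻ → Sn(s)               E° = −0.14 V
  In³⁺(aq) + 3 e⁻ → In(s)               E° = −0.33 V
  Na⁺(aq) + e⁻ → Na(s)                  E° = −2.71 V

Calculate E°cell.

Of the two couples in this cell, the one with the more positive reduction potential is reduced at the cathode: here that is Cu²⁺/Cu (+0.34 V); In³⁺/In (−0.33 V) is the anode.
E°cell = E°(cathode) − E°(anode) = +0.34 − (−0.33) = +0.67 V.

+0.67 V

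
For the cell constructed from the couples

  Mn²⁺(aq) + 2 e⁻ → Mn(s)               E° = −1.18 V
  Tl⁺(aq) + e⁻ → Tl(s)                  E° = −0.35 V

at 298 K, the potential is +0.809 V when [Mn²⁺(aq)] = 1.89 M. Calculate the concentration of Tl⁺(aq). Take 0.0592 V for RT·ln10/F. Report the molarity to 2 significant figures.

0.61 M

Tl⁺/Tl is the cathode (higher E°); E°cell = −0.35 − (−1.18) = +0.83 V with n = 2.
Rearranging E = E° − (0.0592/n)·log Q gives log Q = 2(+0.83 − (+0.809))/0.0592 = 0.709.
The balanced reaction is 2 Tl⁺(aq) + Mn(s) → 2 Tl(s) + Mn²⁺(aq), so Q = [Mn²⁺(aq)] / [Tl⁺(aq)]^2.
Solving for the unknown gives log [Tl⁺(aq)] = −0.216, so [Tl⁺(aq)] ≈ 0.61 M.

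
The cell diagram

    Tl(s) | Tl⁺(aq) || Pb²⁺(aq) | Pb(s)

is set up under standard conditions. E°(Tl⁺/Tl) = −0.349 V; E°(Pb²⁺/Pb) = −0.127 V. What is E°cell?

By convention the left-hand electrode in cell notation is the anode (oxidation) and the right-hand electrode is the cathode (reduction).
E°cell = E°(right) − E°(left) = −0.127 − (−0.349) = +0.222 V.

+0.222 V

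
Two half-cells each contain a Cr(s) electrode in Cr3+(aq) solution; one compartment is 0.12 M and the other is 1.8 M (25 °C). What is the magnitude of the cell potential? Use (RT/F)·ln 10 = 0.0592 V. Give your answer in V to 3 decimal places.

0.023 V

For a concentration cell E°cell = 0, since both electrodes use the same couple.
The compartment with the higher Cr3+(aq) concentration (1.8 M) acts as the cathode; ions are reduced there and produced at the dilute (0.12 M) anode.
With n = 3, Ecell = −(0.0592/3)·log([dilute]/[conc]) = −(0.0592/3)·log(0.12/1.8) = +0.023 V.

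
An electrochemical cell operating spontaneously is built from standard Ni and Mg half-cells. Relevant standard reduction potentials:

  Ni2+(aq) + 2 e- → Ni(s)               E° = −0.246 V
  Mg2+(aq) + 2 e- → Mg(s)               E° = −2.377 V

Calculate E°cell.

+2.131 V

The Ni²⁺/Ni couple has the higher E°, so Ni ion is reduced (cathode) and Mg is oxidized (anode).
E°cell = E°(cathode) − E°(anode) = −0.246 − (−2.377) = +2.131 V.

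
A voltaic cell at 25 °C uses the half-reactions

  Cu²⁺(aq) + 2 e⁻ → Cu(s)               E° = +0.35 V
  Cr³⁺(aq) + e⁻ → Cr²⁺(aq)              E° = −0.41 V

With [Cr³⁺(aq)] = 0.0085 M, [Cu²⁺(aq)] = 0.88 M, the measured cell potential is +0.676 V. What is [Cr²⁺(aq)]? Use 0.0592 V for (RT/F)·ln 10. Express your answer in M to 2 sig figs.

The Cu²⁺/Cu couple has the larger reduction potential, so it is the cathode: E°cell = +0.35 − (−0.41) = +0.76 V and n = 2.
From the Nernst equation, log Q = n(E° − E)/0.0592 = 2·(+0.76 − (+0.676))/0.0592 = 2.838.
The balanced reaction is Cu²⁺(aq) + 2 Cr²⁺(aq) → Cu(s) + 2 Cr³⁺(aq), so Q = [Cr³⁺(aq)]^2 / ([Cu²⁺(aq)]·[Cr²⁺(aq)]^2).
Solving for the unknown gives log [Cr²⁺(aq)] = −3.462, so [Cr²⁺(aq)] ≈ 0.00035 M.

0.00035 M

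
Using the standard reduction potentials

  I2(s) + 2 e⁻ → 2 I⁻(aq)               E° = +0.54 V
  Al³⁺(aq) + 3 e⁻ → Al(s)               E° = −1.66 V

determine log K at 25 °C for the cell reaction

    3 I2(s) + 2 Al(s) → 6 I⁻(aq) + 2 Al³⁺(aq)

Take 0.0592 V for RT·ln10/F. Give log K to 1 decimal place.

The I₂/I⁻ couple is reduced (cathode); E°cell = +0.54 − (−1.66) = +2.20 V with n = 6.
At equilibrium E = 0, so log K = nE°cell / 0.0592 = (6)(+2.20) / 0.0592 = 223.0.

log K = 223.0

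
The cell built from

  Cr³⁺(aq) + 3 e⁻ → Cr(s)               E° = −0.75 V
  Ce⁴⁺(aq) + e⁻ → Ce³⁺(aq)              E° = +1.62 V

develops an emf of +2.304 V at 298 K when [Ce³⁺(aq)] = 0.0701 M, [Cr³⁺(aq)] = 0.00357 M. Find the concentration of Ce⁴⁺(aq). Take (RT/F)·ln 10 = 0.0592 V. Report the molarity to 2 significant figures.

0.00082 M

With Ce⁴⁺/Ce³⁺ at the cathode and Cr³⁺/Cr at the anode, E°cell = +1.62 − (−0.75) = +2.37 V (n = 3).
Since E = E° − (0.0592/n)·log Q, log Q = n(E° − E)/0.0592 = 3.345.
Balancing electrons gives 3 Ce⁴⁺(aq) + Cr(s) → 3 Ce³⁺(aq) + Cr³⁺(aq); thus Q = ([Ce³⁺(aq)]^3·[Cr³⁺(aq)]) / [Ce⁴⁺(aq)]^3.
Substituting the known concentrations and solving, log [Ce⁴⁺(aq)] = −3.085 and [Ce⁴⁺(aq)] = 0.00082 M.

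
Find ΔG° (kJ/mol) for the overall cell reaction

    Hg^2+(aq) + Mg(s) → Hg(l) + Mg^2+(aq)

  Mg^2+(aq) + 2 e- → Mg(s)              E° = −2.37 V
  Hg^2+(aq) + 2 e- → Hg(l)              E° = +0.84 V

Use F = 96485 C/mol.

−619 kJ/mol

In the reaction as written Hg^2+(aq) is reduced, so the Hg²⁺/Hg couple is the cathode and Mg²⁺/Mg is the anode.
E°cell = +0.84 − (−2.37) = +3.21 V; balancing electrons gives n = 2.
ΔG° = −nFE°cell = −(2)(96485)(+3.21) J/mol = −619 kJ/mol.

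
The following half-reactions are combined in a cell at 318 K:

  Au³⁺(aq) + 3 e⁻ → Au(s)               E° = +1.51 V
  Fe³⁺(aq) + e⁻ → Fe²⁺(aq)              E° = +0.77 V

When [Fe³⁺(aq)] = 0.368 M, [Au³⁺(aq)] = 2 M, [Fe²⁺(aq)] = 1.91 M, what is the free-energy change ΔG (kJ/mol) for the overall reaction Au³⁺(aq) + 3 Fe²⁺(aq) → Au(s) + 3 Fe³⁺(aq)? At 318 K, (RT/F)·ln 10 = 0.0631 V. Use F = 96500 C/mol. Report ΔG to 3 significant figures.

E°cell = +1.51 − (+0.77) = +0.74 V; the balanced reaction transfers n = 3 electrons.
The reaction quotient is [Fe³⁺(aq)]^3 / ([Au³⁺(aq)]·[Fe²⁺(aq)]^3) = 0.00358; by Nernst, E = +0.74 − (0.0631/3)(−2.447) = +0.7915 V.
Finally ΔG = −nFE = −(3)(96500 C/mol)(+0.7915 V) = −229 kJ/mol.

−229 kJ/mol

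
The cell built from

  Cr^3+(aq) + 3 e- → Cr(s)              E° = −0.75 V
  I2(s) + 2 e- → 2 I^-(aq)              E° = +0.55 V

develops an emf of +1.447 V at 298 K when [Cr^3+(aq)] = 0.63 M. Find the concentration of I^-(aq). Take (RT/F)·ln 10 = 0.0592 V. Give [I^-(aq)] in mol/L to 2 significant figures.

The I₂/I⁻ couple has the larger reduction potential, so it is the cathode: E°cell = +0.55 − (−0.75) = +1.30 V and n = 6.
From the Nernst equation, log Q = n(E° − E)/0.0592 = 6·(+1.30 − (+1.447))/0.0592 = −14.899.
Balancing electrons gives 3 I2(s) + 2 Cr(s) → 6 I^-(aq) + 2 Cr^3+(aq); thus Q = [I^-(aq)]^6·[Cr^3+(aq)]^2.
Isolating [I^-(aq)] in Q = 10^{−14.899} yields log [I^-(aq)] = −2.416, i.e. 0.0038 M.

0.0038 M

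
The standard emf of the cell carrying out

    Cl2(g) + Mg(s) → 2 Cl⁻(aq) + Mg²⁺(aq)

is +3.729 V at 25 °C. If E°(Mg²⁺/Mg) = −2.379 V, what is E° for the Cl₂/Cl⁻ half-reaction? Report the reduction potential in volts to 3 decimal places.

+1.350 V

In the reaction as written the Cl₂/Cl⁻ couple is reduced (cathode) and Mg²⁺/Mg is oxidized (anode), so E°cell = E°(Cl₂/Cl⁻) − E°(Mg²⁺/Mg).
E°(Cl₂/Cl⁻) = E°cell + E°(anode) = +3.729 + (−2.379) = +1.350 V.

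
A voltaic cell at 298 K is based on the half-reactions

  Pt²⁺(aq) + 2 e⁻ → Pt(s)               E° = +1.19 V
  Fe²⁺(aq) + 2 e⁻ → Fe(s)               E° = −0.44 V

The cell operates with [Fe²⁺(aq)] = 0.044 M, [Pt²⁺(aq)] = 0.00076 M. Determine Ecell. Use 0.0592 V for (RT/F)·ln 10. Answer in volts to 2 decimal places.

+1.58 V

Since E°(Pt²⁺/Pt) > E°(Fe²⁺/Fe), Pt²⁺/Pt serves as the cathode.
E°cell = +1.19 − (−0.44) = +1.63 V, with n = 2 electrons transferred.
Balancing gives Pt²⁺(aq) + Fe(s) → Pt(s) + Fe²⁺(aq); hence Q = [Fe²⁺(aq)] / [Pt²⁺(aq)] = 57.9 (log Q = 1.763).
Applying E = E° − (RT ln10/nF)·log Q gives +1.63 − (0.0592/2)(1.763) = +1.58 V.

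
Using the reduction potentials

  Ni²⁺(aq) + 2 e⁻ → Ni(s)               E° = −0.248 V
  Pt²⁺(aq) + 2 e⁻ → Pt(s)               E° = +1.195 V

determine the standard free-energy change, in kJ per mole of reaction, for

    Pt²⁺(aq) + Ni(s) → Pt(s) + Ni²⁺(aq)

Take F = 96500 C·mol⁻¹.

In the reaction as written Pt²⁺(aq) is reduced, so the Pt²⁺/Pt couple is the cathode and Ni²⁺/Ni is the anode.
E°cell = +1.195 − (−0.248) = +1.443 V; balancing electrons gives n = 2.
ΔG° = −nFE°cell = −(2)(96500)(+1.443) J/mol = −278 kJ/mol.

−278 kJ/mol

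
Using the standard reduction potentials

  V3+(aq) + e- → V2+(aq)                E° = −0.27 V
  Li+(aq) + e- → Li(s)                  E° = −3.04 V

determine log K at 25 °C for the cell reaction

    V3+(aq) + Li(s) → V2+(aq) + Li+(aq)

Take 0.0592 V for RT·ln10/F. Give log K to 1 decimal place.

The V³⁺/V²⁺ couple is reduced (cathode); E°cell = −0.27 − (−3.04) = +2.77 V with n = 1.
At equilibrium E = 0, so log K = nE°cell / 0.0592 = (1)(+2.77) / 0.0592 = 46.8.

log K = 46.8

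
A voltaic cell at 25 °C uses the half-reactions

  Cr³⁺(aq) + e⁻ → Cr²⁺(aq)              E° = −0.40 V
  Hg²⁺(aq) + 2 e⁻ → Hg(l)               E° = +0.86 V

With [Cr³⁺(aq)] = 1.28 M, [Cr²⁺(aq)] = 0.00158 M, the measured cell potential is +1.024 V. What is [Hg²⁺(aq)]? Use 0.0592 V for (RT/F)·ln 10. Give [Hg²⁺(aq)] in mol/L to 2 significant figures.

0.0070 M

With Hg²⁺/Hg at the cathode and Cr³⁺/Cr²⁺ at the anode, E°cell = +0.86 − (−0.40) = +1.26 V (n = 2).
From the Nernst equation, log Q = n(E° − E)/0.0592 = 2·(+1.26 − (+1.024))/0.0592 = 7.973.
The balanced reaction is Hg²⁺(aq) + 2 Cr²⁺(aq) → Hg(l) + 2 Cr³⁺(aq), so Q = [Cr³⁺(aq)]^2 / ([Hg²⁺(aq)]·[Cr²⁺(aq)]^2).
Isolating [Hg²⁺(aq)] in Q = 10^{7.973} yields log [Hg²⁺(aq)] = −2.156, i.e. 0.0070 M.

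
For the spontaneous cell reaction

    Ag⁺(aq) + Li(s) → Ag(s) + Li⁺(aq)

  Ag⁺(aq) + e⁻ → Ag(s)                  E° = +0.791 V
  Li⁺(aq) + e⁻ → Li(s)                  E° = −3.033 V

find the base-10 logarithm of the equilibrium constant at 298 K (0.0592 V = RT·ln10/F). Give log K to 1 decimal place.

The Ag⁺/Ag couple is reduced (cathode); E°cell = +0.791 − (−3.033) = +3.824 V with n = 1.
At equilibrium E = 0, so log K = nE°cell / 0.0592 = (1)(+3.824) / 0.0592 = 64.6.

log K = 64.6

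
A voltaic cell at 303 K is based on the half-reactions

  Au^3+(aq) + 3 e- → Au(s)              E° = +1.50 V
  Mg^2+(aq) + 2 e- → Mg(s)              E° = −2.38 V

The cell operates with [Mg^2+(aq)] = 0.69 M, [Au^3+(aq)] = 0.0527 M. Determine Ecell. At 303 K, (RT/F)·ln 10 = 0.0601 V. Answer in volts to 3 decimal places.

The Au³⁺/Au couple has the more positive E°, so it is the cathode; Mg²⁺/Mg is the anode.
E°cell = E°cat − E°an = +1.50 − (−2.38) = +3.88 V; n = 6.
For the overall reaction 2 Au^3+(aq) + 3 Mg(s) → 2 Au(s) + 3 Mg^2+(aq), Q = [Mg^2+(aq)]^3 / [Au^3+(aq)]^2 = 118, giving log Q = 2.073.
E = E° − (0.0601/n)·log Q = +3.88 − (0.0601/6)(2.073) = +3.859 V.

+3.859 V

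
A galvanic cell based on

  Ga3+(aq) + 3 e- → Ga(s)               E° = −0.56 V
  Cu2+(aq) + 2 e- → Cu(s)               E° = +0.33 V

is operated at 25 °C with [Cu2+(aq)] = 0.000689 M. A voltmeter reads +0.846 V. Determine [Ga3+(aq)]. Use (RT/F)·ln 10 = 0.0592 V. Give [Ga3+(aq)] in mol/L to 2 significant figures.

Cu²⁺/Cu is the cathode (higher E°); E°cell = +0.33 − (−0.56) = +0.89 V with n = 6.
Rearranging E = E° − (0.0592/n)·log Q gives log Q = 6(+0.89 − (+0.846))/0.0592 = 4.459.
For 3 Cu2+(aq) + 2 Ga(s) → 3 Cu(s) + 2 Ga3+(aq), the reaction quotient is Q = [Ga3+(aq)]^2 / [Cu2+(aq)]^3.
Substituting the known concentrations and solving, log [Ga3+(aq)] = −2.513 and [Ga3+(aq)] = 0.0031 M.

0.0031 M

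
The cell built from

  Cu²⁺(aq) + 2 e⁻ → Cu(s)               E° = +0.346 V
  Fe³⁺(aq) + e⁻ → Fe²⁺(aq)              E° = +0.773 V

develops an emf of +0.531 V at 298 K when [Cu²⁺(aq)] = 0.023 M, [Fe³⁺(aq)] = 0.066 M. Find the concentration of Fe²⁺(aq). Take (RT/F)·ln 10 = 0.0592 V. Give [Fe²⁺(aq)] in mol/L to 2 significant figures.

0.0076 M

The Fe³⁺/Fe²⁺ couple has the larger reduction potential, so it is the cathode: E°cell = +0.773 − (+0.346) = +0.427 V and n = 2.
Rearranging E = E° − (0.0592/n)·log Q gives log Q = 2(+0.427 − (+0.531))/0.0592 = −3.514.
Balancing electrons gives 2 Fe³⁺(aq) + Cu(s) → 2 Fe²⁺(aq) + Cu²⁺(aq); thus Q = ([Fe²⁺(aq)]^2·[Cu²⁺(aq)]) / [Fe³⁺(aq)]^2.
Substituting the known concentrations and solving, log [Fe²⁺(aq)] = −2.118 and [Fe²⁺(aq)] = 0.0076 M.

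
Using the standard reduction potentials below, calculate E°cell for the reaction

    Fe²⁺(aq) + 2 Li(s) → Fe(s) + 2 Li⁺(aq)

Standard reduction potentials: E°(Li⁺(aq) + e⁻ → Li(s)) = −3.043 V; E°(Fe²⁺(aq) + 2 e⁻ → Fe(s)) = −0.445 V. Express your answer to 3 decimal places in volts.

+2.598 V

In the reaction as written, Fe²⁺(aq) is reduced (cathode) and Li⁺(aq) is produced by oxidation at the anode.
E°cell = E°(cathode) − E°(anode) = −0.445 − (−3.043) = +2.598 V.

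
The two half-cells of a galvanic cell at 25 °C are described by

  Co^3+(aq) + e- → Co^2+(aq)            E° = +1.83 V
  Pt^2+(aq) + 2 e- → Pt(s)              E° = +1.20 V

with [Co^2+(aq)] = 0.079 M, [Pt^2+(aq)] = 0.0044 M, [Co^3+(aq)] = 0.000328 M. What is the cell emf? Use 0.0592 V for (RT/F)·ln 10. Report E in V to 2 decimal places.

The Co³⁺/Co²⁺ couple has the more positive E°, so it is the cathode; Pt²⁺/Pt is the anode.
E°cell = E°cat − E°an = +1.83 − (+1.20) = +0.63 V; n = 2.
Balancing gives 2 Co^3+(aq) + Pt(s) → 2 Co^2+(aq) + Pt^2+(aq); hence Q = ([Co^2+(aq)]^2·[Pt^2+(aq)]) / [Co^3+(aq)]^2 = 255 (log Q = 2.407).
E = E° − (0.0592/n)·log Q = +0.63 − (0.0592/2)(2.407) = +0.56 V.

+0.56 V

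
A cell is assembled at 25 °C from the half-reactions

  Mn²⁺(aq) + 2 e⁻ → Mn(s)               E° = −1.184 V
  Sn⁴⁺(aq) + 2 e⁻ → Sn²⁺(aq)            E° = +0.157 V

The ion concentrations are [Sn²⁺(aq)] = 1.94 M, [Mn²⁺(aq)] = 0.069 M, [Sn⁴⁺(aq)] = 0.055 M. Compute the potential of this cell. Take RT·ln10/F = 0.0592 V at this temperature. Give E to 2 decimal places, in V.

The Sn⁴⁺/Sn²⁺ couple has the more positive E°, so it is the cathode; Mn²⁺/Mn is the anode.
E°cell = E°cat − E°an = +0.157 − (−1.184) = +1.341 V; n = 2.
The balanced reaction is Sn⁴⁺(aq) + Mn(s) → Sn²⁺(aq) + Mn²⁺(aq), so Q = ([Sn²⁺(aq)]·[Mn²⁺(aq)]) / [Sn⁴⁺(aq)] = 2.43 and log Q = 0.386.
E = E° − (0.0592/n)·log Q = +1.341 − (0.0592/2)(0.386) = +1.33 V.

+1.33 V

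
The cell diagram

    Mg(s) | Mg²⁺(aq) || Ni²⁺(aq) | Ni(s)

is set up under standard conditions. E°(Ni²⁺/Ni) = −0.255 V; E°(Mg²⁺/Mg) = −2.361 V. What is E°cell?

By convention the left-hand electrode in cell notation is the anode (oxidation) and the right-hand electrode is the cathode (reduction).
E°cell = E°(right) − E°(left) = −0.255 − (−2.361) = +2.106 V.

+2.106 V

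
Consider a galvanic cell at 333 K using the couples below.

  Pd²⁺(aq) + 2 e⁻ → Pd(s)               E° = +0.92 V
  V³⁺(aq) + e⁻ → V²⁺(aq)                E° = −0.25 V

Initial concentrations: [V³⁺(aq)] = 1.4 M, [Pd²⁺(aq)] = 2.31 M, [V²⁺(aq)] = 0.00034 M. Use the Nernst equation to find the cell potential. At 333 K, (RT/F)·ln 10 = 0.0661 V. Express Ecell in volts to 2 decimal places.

Pd²⁺/Pd is reduced (cathode, E° = +0.92 V) and V³⁺/V²⁺ is oxidized (anode).
E°cell = E°cat − E°an = +0.92 − (−0.25) = +1.17 V; n = 2.
The balanced reaction is Pd²⁺(aq) + 2 V²⁺(aq) → Pd(s) + 2 V³⁺(aq), so Q = [V³⁺(aq)]^2 / ([Pd²⁺(aq)]·[V²⁺(aq)]^2) = 7.34×10^6 and log Q = 6.866.
E = E° − (0.0661/n)·log Q = +1.17 − (0.0661/2)(6.866) = +0.94 V.

+0.94 V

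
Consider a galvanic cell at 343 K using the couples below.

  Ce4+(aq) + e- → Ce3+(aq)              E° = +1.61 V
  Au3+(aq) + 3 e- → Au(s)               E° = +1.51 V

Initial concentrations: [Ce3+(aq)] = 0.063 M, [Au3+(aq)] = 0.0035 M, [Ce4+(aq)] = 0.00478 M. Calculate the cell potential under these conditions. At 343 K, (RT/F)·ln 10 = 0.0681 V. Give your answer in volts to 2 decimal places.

+0.08 V

Ce⁴⁺/Ce³⁺ is reduced (cathode, E° = +1.61 V) and Au³⁺/Au is oxidized (anode).
E°cell = E°cat − E°an = +1.61 − (+1.51) = +0.10 V; n = 3.
For the overall reaction 3 Ce4+(aq) + Au(s) → 3 Ce3+(aq) + Au3+(aq), Q = ([Ce3+(aq)]^3·[Au3+(aq)]) / [Ce4+(aq)]^3 = 8.01, giving log Q = 0.904.
Applying E = E° − (RT ln10/nF)·log Q gives +0.10 − (0.0681/3)(0.904) = +0.08 V.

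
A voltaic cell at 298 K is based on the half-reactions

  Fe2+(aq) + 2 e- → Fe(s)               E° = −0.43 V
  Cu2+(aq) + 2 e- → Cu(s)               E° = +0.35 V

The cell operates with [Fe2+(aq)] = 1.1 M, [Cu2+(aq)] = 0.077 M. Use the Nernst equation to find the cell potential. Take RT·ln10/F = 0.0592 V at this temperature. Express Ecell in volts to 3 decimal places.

+0.746 V

Cu²⁺/Cu is reduced (cathode, E° = +0.35 V) and Fe²⁺/Fe is oxidized (anode).
The standard potential is +0.35 − (−0.43) = +0.78 V and the balanced reaction transfers n = 2 electrons.
The balanced reaction is Cu2+(aq) + Fe(s) → Cu(s) + Fe2+(aq), so Q = [Fe2+(aq)] / [Cu2+(aq)] = 14.3 and log Q = 1.155.
By the Nernst equation, E = +0.78 − (0.0592/2)·(1.155) = +0.746 V.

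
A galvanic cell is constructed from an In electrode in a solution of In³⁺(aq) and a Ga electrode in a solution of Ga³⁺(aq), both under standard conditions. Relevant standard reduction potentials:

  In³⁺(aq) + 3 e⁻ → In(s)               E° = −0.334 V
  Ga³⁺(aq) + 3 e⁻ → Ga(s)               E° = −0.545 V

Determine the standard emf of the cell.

+0.211 V

The In³⁺/In couple has the higher E°, so In ion is reduced (cathode) and Ga is oxidized (anode).
E°cell = E°(cathode) − E°(anode) = −0.334 − (−0.545) = +0.211 V.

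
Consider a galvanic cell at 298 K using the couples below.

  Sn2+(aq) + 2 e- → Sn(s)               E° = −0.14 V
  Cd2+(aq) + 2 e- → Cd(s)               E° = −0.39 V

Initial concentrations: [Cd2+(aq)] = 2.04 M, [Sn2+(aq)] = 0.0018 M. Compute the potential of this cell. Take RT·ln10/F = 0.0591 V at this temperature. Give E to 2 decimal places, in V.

+0.16 V

The Sn²⁺/Sn couple has the more positive E°, so it is the cathode; Cd²⁺/Cd is the anode.
The standard potential is −0.14 − (−0.39) = +0.25 V and the balanced reaction transfers n = 2 electrons.
The balanced reaction is Sn2+(aq) + Cd(s) → Sn(s) + Cd2+(aq), so Q = [Cd2+(aq)] / [Sn2+(aq)] = 1.13×10^3 and log Q = 3.054.
Applying E = E° − (RT ln10/nF)·log Q gives +0.25 − (0.0591/2)(3.054) = +0.16 V.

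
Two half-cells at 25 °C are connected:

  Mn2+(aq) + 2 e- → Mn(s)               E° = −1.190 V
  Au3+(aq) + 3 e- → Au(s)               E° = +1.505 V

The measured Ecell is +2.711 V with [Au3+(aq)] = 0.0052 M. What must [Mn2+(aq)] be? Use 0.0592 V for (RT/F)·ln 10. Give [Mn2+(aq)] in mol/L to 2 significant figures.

The Au³⁺/Au couple has the larger reduction potential, so it is the cathode: E°cell = +1.505 − (−1.190) = +2.695 V and n = 6.
From the Nernst equation, log Q = n(E° − E)/0.0592 = 6·(+2.695 − (+2.711))/0.0592 = −1.622.
Balancing electrons gives 2 Au3+(aq) + 3 Mn(s) → 2 Au(s) + 3 Mn2+(aq); thus Q = [Mn2+(aq)]^3 / [Au3+(aq)]^2.
Solving for the unknown gives log [Mn2+(aq)] = −2.063, so [Mn2+(aq)] ≈ 0.0086 M.

0.0086 M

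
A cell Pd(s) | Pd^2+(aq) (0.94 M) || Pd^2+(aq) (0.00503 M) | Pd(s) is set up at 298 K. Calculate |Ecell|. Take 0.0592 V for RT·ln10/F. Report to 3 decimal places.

For a concentration cell E°cell = 0, since both electrodes use the same couple.
The compartment with the higher Pd^2+(aq) concentration (0.94 M) acts as the cathode; ions are reduced there and produced at the dilute (0.00503 M) anode.
With n = 2, Ecell = −(0.0592/2)·log([dilute]/[conc]) = −(0.0592/2)·log(0.00503/0.94) = +0.067 V.

0.067 V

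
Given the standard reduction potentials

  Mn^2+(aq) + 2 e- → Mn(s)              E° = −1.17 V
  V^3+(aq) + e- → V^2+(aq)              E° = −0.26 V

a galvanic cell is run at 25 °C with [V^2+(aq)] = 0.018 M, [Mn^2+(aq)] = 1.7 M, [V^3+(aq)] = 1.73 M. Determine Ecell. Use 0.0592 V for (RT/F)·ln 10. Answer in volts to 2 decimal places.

+1.02 V

V³⁺/V²⁺ is reduced (cathode, E° = −0.26 V) and Mn²⁺/Mn is oxidized (anode).
The standard potential is −0.26 − (−1.17) = +0.91 V and the balanced reaction transfers n = 2 electrons.
The balanced reaction is 2 V^3+(aq) + Mn(s) → 2 V^2+(aq) + Mn^2+(aq), so Q = ([V^2+(aq)]^2·[Mn^2+(aq)]) / [V^3+(aq)]^2 = 0.000184 and log Q = −3.735.
E = E° − (0.0592/n)·log Q = +0.91 − (0.0592/2)(−3.735) = +1.02 V.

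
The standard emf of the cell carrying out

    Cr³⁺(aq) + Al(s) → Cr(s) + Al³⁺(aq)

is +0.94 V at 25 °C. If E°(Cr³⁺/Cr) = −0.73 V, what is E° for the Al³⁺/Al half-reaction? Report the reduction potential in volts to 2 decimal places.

−1.67 V

In the reaction as written the Cr³⁺/Cr couple is reduced (cathode) and Al³⁺/Al is oxidized (anode), so E°cell = E°(Cr³⁺/Cr) − E°(Al³⁺/Al).
E°(Al³⁺/Al) = E°(cathode) − E°cell = −0.73 − (+0.94) = −1.67 V.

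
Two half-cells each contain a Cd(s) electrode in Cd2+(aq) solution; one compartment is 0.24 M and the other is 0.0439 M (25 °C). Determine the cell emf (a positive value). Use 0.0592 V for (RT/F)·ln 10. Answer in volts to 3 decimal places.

0.022 V

For a concentration cell E°cell = 0, since both electrodes use the same couple.
The compartment with the higher Cd2+(aq) concentration (0.24 M) acts as the cathode; ions are reduced there and produced at the dilute (0.0439 M) anode.
With n = 2, Ecell = −(0.0592/2)·log([dilute]/[conc]) = −(0.0592/2)·log(0.0439/0.24) = +0.022 V.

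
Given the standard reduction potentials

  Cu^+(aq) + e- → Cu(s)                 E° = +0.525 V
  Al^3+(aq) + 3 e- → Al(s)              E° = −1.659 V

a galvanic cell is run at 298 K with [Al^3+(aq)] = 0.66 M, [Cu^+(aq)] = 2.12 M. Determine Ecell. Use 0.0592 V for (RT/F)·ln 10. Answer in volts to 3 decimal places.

+2.207 V

Cu⁺/Cu is reduced (cathode, E° = +0.525 V) and Al³⁺/Al is oxidized (anode).
E°cell = E°cat − E°an = +0.525 − (−1.659) = +2.184 V; n = 3.
Balancing gives 3 Cu^+(aq) + Al(s) → 3 Cu(s) + Al^3+(aq); hence Q = [Al^3+(aq)] / [Cu^+(aq)]^3 = 0.0693 (log Q = −1.159).
E = E° − (0.0592/n)·log Q = +2.184 − (0.0592/3)(−1.159) = +2.207 V.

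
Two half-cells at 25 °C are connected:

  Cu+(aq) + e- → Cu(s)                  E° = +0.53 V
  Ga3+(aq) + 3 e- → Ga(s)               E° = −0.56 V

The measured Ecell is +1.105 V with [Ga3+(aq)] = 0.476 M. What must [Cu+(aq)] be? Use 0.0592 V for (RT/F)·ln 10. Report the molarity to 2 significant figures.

1.4 M

The Cu⁺/Cu couple has the larger reduction potential, so it is the cathode: E°cell = +0.53 − (−0.56) = +1.09 V and n = 3.
Since E = E° − (0.0592/n)·log Q, log Q = n(E° − E)/0.0592 = −0.760.
The balanced reaction is 3 Cu+(aq) + Ga(s) → 3 Cu(s) + Ga3+(aq), so Q = [Ga3+(aq)] / [Cu+(aq)]^3.
Isolating [Cu+(aq)] in Q = 10^{−0.760} yields log [Cu+(aq)] = 0.146, i.e. 1.4 M.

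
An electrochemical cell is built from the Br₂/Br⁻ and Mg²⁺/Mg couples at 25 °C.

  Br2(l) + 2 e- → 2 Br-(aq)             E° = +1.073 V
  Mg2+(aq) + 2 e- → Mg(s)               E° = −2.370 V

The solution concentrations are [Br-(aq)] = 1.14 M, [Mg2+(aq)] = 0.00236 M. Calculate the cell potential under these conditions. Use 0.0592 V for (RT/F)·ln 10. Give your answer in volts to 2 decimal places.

+3.52 V

Since E°(Br₂/Br⁻) > E°(Mg²⁺/Mg), Br₂/Br⁻ serves as the cathode.
The standard potential is +1.073 − (−2.370) = +3.443 V and the balanced reaction transfers n = 2 electrons.
Balancing gives Br2(l) + Mg(s) → 2 Br-(aq) + Mg2+(aq); hence Q = [Br-(aq)]^2·[Mg2+(aq)] = 0.00307 (log Q = −2.513).
E = E° − (0.0592/n)·log Q = +3.443 − (0.0592/2)(−2.513) = +3.52 V.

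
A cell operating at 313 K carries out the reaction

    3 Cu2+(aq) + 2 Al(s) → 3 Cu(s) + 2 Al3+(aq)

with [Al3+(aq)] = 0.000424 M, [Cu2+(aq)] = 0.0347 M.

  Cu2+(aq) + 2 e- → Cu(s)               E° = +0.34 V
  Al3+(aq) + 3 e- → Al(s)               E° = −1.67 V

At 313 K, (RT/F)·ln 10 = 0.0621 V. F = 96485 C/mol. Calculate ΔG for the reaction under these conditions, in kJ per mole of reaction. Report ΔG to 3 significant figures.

The standard cell potential is +0.34 − (−1.67) = +2.01 V, with n = 6 electrons in the balanced equation.
Q = [Al3+(aq)]^2 / [Cu2+(aq)]^3 = 0.0043, so log Q = −2.366 and E = +2.01 − (0.0621/6)(−2.366) = +2.0345 V.
ΔG = −nFE = −(6)(96485)(+2.0345) J/mol = −1180 kJ/mol.

−1180 kJ/mol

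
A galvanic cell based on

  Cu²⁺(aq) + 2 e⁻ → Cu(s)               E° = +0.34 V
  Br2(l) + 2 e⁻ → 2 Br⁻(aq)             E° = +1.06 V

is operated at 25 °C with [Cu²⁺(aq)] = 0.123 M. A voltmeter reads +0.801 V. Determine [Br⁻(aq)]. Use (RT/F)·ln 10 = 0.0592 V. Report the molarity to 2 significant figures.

With Br₂/Br⁻ at the cathode and Cu²⁺/Cu at the anode, E°cell = +1.06 − (+0.34) = +0.72 V (n = 2).
From the Nernst equation, log Q = n(E° − E)/0.0592 = 2·(+0.72 − (+0.801))/0.0592 = −2.736.
For Br2(l) + Cu(s) → 2 Br⁻(aq) + Cu²⁺(aq), the reaction quotient is Q = [Br⁻(aq)]^2·[Cu²⁺(aq)].
Solving for the unknown gives log [Br⁻(aq)] = −0.913, so [Br⁻(aq)] ≈ 0.12 M.

0.12 M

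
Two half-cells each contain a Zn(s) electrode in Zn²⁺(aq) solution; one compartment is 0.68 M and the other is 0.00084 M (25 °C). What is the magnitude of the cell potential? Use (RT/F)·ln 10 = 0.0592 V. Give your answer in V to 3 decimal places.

For a concentration cell E°cell = 0, since both electrodes use the same couple.
The compartment with the higher Zn²⁺(aq) concentration (0.68 M) acts as the cathode; ions are reduced there and produced at the dilute (0.00084 M) anode.
With n = 2, Ecell = −(0.0592/2)·log([dilute]/[conc]) = −(0.0592/2)·log(0.00084/0.68) = +0.086 V.

0.086 V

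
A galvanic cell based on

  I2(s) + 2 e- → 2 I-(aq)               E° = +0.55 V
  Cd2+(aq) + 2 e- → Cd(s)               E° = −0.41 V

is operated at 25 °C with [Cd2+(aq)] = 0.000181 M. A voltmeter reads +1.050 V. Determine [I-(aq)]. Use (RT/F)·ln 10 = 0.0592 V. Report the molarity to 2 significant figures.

2.2 M

I₂/I⁻ is the cathode (higher E°); E°cell = +0.55 − (−0.41) = +0.96 V with n = 2.
Rearranging E = E° − (0.0592/n)·log Q gives log Q = 2(+0.96 − (+1.050))/0.0592 = −3.041.
The balanced reaction is I2(s) + Cd(s) → 2 I-(aq) + Cd2+(aq), so Q = [I-(aq)]^2·[Cd2+(aq)].
Substituting the known concentrations and solving, log [I-(aq)] = 0.351 and [I-(aq)] = 2.2 M.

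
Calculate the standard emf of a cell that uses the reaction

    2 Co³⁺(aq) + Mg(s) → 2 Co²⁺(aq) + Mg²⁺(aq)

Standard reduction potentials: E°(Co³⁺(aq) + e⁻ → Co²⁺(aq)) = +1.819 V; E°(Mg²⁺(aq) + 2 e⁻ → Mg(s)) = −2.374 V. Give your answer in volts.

+4.193 V

Co³⁺(aq) gains electrons, so the Co³⁺/Co²⁺ couple is the cathode; the Mg²⁺/Mg couple is the anode.
E°cell = E°(cathode) − E°(anode) = +1.819 − (−2.374) = +4.193 V.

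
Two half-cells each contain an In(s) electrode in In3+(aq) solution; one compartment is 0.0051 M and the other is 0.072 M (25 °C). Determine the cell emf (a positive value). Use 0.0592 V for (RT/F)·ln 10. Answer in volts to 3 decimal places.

For a concentration cell E°cell = 0, since both electrodes use the same couple.
The compartment with the higher In3+(aq) concentration (0.072 M) acts as the cathode; ions are reduced there and produced at the dilute (0.0051 M) anode.
With n = 3, Ecell = −(0.0592/3)·log([dilute]/[conc]) = −(0.0592/3)·log(0.0051/0.072) = +0.023 V.

0.023 V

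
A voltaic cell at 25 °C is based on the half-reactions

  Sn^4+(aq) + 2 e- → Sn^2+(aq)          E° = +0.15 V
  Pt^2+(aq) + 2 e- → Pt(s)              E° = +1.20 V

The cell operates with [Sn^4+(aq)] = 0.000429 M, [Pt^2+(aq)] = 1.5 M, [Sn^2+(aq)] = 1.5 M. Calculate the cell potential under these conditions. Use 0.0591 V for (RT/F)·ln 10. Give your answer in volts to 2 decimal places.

Pt²⁺/Pt is reduced (cathode, E° = +1.20 V) and Sn⁴⁺/Sn²⁺ is oxidized (anode).
E°cell = +1.20 − (+0.15) = +1.05 V, with n = 2 electrons transferred.
The balanced reaction is Pt^2+(aq) + Sn^2+(aq) → Pt(s) + Sn^4+(aq), so Q = [Sn^4+(aq)] / ([Pt^2+(aq)]·[Sn^2+(aq)]) = 0.000191 and log Q = −3.720.
By the Nernst equation, E = +1.05 − (0.0591/2)·(−3.720) = +1.16 V.

+1.16 V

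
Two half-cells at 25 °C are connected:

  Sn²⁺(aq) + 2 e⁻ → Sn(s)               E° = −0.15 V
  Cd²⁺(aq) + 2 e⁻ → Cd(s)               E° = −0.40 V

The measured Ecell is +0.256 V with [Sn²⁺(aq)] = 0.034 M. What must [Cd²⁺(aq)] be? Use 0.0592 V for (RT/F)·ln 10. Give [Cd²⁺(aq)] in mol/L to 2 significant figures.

0.021 M

With Sn²⁺/Sn at the cathode and Cd²⁺/Cd at the anode, E°cell = −0.15 − (−0.40) = +0.25 V (n = 2).
Rearranging E = E° − (0.0592/n)·log Q gives log Q = 2(+0.25 − (+0.256))/0.0592 = −0.203.
For Sn²⁺(aq) + Cd(s) → Sn(s) + Cd²⁺(aq), the reaction quotient is Q = [Cd²⁺(aq)] / [Sn²⁺(aq)].
Isolating [Cd²⁺(aq)] in Q = 10^{−0.203} yields log [Cd²⁺(aq)] = −1.672, i.e. 0.021 M.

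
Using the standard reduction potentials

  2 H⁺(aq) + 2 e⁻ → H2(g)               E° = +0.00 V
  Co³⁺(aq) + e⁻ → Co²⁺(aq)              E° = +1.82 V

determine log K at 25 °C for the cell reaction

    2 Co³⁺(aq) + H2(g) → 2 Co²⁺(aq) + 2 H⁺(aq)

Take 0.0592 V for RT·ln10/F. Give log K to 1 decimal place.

log K = 61.5

The Co³⁺/Co²⁺ couple is reduced (cathode); E°cell = +1.82 − (+0.00) = +1.82 V with n = 2.
At equilibrium E = 0, so log K = nE°cell / 0.0592 = (2)(+1.82) / 0.0592 = 61.5.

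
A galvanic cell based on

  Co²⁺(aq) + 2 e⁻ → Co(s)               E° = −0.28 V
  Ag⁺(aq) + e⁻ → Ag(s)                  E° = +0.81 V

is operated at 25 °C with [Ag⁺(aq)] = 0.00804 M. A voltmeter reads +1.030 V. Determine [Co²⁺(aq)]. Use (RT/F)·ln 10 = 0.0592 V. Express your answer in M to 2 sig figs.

With Ag⁺/Ag at the cathode and Co²⁺/Co at the anode, E°cell = +0.81 − (−0.28) = +1.09 V (n = 2).
From the Nernst equation, log Q = n(E° − E)/0.0592 = 2·(+1.09 − (+1.030))/0.0592 = 2.027.
Balancing electrons gives 2 Ag⁺(aq) + Co(s) → 2 Ag(s) + Co²⁺(aq); thus Q = [Co²⁺(aq)] / [Ag⁺(aq)]^2.
Solving for the unknown gives log [Co²⁺(aq)] = −2.162, so [Co²⁺(aq)] ≈ 0.0069 M.

0.0069 M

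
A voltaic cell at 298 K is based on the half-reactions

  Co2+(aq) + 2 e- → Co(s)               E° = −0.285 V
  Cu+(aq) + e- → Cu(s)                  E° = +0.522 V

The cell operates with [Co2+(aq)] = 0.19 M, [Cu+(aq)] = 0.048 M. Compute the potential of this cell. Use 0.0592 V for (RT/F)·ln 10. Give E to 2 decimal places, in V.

Cu⁺/Cu is reduced (cathode, E° = +0.522 V) and Co²⁺/Co is oxidized (anode).
E°cell = +0.522 − (−0.285) = +0.807 V, with n = 2 electrons transferred.
Balancing gives 2 Cu+(aq) + Co(s) → 2 Cu(s) + Co2+(aq); hence Q = [Co2+(aq)] / [Cu+(aq)]^2 = 82.5 (log Q = 1.916).
E = E° − (0.0592/n)·log Q = +0.807 − (0.0592/2)(1.916) = +0.75 V.

+0.75 V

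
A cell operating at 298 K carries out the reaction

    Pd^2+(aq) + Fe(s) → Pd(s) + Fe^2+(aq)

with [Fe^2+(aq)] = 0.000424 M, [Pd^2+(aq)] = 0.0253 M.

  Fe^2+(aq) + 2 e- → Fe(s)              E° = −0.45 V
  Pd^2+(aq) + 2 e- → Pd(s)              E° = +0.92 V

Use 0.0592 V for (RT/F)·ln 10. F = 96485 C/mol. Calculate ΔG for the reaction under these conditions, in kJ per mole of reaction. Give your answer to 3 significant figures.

With Pd²⁺/Pd reduced at the cathode, E°cell = +0.92 − (−0.45) = +1.37 V and n = 2.
Here Q = [Fe^2+(aq)] / [Pd^2+(aq)] = 0.0168 (log Q = −1.776), giving E = +1.37 − (0.0592/2)·(−1.776) = +1.4226 V.
Then ΔG = −nFE = −2 × 96485 × +1.4226 J/mol = −275 kJ/mol.

−275 kJ/mol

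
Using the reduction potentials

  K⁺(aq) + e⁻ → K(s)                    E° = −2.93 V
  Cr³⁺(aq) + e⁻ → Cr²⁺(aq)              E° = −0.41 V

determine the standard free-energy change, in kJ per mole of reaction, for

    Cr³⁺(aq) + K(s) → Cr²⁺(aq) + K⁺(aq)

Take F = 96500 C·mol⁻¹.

In the reaction as written Cr³⁺(aq) is reduced, so the Cr³⁺/Cr²⁺ couple is the cathode and K⁺/K is the anode.
E°cell = −0.41 − (−2.93) = +2.52 V; balancing electrons gives n = 1.
ΔG° = −nFE°cell = −(1)(96500)(+2.52) J/mol = −243 kJ/mol.

−243 kJ/mol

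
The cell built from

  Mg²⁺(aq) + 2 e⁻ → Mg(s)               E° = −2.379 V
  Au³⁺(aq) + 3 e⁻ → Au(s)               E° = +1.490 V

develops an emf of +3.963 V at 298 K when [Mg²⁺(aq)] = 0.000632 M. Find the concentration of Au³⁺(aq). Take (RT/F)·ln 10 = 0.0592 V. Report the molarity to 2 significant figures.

The Au³⁺/Au couple has the larger reduction potential, so it is the cathode: E°cell = +1.490 − (−2.379) = +3.869 V and n = 6.
Since E = E° − (0.0592/n)·log Q, log Q = n(E° − E)/0.0592 = −9.527.
The balanced reaction is 2 Au³⁺(aq) + 3 Mg(s) → 2 Au(s) + 3 Mg²⁺(aq), so Q = [Mg²⁺(aq)]^3 / [Au³⁺(aq)]^2.
Substituting the known concentrations and solving, log [Au³⁺(aq)] = −0.035 and [Au³⁺(aq)] = 0.92 M.

0.92 M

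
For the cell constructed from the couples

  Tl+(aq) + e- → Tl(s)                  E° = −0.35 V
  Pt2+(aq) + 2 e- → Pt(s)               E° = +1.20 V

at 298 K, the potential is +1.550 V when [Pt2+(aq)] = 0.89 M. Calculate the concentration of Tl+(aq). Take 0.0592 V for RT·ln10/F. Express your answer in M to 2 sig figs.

0.94 M

Pt²⁺/Pt is the cathode (higher E°); E°cell = +1.20 − (−0.35) = +1.55 V with n = 2.
Rearranging E = E° − (0.0592/n)·log Q gives log Q = 2(+1.55 − (+1.550))/0.0592 = 0.000.
The balanced reaction is Pt2+(aq) + 2 Tl(s) → Pt(s) + 2 Tl+(aq), so Q = [Tl+(aq)]^2 / [Pt2+(aq)].
Isolating [Tl+(aq)] in Q = 10^{0.000} yields log [Tl+(aq)] = −0.025, i.e. 0.94 M.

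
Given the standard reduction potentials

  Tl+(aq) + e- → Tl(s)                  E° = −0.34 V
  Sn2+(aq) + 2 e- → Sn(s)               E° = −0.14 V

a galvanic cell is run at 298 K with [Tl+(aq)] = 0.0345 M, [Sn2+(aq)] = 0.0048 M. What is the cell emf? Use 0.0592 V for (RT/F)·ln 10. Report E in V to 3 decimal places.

The Sn²⁺/Sn couple has the more positive E°, so it is the cathode; Tl⁺/Tl is the anode.
E°cell = E°cat − E°an = −0.14 − (−0.34) = +0.20 V; n = 2.
Balancing gives Sn2+(aq) + 2 Tl(s) → Sn(s) + 2 Tl+(aq); hence Q = [Tl+(aq)]^2 / [Sn2+(aq)] = 0.248 (log Q = −0.606).
Applying E = E° − (RT ln10/nF)·log Q gives +0.20 − (0.0592/2)(−0.606) = +0.218 V.

+0.218 V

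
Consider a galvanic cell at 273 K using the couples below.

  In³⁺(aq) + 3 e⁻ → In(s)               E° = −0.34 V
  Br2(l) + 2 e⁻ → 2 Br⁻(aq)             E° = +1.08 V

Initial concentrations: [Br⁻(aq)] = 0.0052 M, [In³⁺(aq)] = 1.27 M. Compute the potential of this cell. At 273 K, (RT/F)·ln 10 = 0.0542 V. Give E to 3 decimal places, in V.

+1.542 V

Since E°(Br₂/Br⁻) > E°(In³⁺/In), Br₂/Br⁻ serves as the cathode.
E°cell = E°cat − E°an = +1.08 − (−0.34) = +1.42 V; n = 6.
The balanced reaction is 3 Br2(l) + 2 In(s) → 6 Br⁻(aq) + 2 In³⁺(aq), so Q = [Br⁻(aq)]^6·[In³⁺(aq)]^2 = 3.19×10^−14 and log Q = −13.496.
Applying E = E° − (RT ln10/nF)·log Q gives +1.42 − (0.0542/6)(−13.496) = +1.542 V.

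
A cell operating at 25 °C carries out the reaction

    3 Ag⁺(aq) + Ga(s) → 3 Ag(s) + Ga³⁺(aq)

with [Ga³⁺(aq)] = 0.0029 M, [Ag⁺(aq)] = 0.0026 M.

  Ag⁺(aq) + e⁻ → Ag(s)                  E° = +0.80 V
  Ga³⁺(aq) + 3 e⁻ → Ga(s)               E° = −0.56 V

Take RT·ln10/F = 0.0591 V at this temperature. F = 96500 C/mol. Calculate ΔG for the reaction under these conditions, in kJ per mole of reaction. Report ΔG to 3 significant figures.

The standard cell potential is +0.80 − (−0.56) = +1.36 V, with n = 3 electrons in the balanced equation.
Here Q = [Ga³⁺(aq)] / [Ag⁺(aq)]^3 = 1.65×10^5 (log Q = 5.217), giving E = +1.36 − (0.0591/3)·(5.217) = +1.2572 V.
Then ΔG = −nFE = −3 × 96500 × +1.2572 J/mol = −364 kJ/mol.

−364 kJ/mol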